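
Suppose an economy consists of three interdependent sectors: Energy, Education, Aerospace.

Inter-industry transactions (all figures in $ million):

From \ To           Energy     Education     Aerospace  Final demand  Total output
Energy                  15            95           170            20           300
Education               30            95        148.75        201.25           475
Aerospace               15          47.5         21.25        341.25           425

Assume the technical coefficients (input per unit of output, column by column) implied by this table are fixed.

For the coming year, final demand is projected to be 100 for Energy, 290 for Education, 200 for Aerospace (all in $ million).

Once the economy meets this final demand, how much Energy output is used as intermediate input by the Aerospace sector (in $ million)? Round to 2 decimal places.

Technical coefficients a_ij = z_ij / X_j:
  a_11 = 15/300 = 0.05, a_21 = 30/300 = 0.10, a_31 = 15/300 = 0.05
  a_12 = 95/475 = 0.20, a_22 = 95/475 = 0.20, a_32 = 47.5/475 = 0.10
  a_13 = 170/425 = 0.40, a_23 = 148.75/425 = 0.35, a_33 = 21.25/425 = 0.05
I − A =
  [   0.95    -0.20    -0.40]
  [  -0.10     0.80    -0.35]
  [  -0.05    -0.10     0.95]
Cofactors of I−A, C_ij = (−1)^(i+j)·(minor ij) (rows/columns in the sector order above):
  C_11 = (0.80)(0.95) − (-0.35)(-0.10) = 0.7250
  C_12 = −[(-0.10)(0.95) − (-0.35)(-0.05)] = 0.1125
  C_13 = (-0.10)(-0.10) − (0.80)(-0.05) = 0.0500
  C_21 = −[(-0.20)(0.95) − (-0.40)(-0.10)] = 0.2300
  C_22 = (0.95)(0.95) − (-0.40)(-0.05) = 0.8825
  C_23 = −[(0.95)(-0.10) − (-0.20)(-0.05)] = 0.1050
  C_31 = (-0.20)(-0.35) − (-0.40)(0.80) = 0.3900
  C_32 = −[(0.95)(-0.35) − (-0.40)(-0.10)] = 0.3725
  C_33 = (0.95)(0.80) − (-0.20)(-0.10) = 0.7400
det(I−A) = Σ_j (I−A)_1j·C_1j = (0.95)(0.7250) + (-0.20)(0.1125) + (-0.40)(0.0500) = 0.64625
adj(I−A) = Cᵀ =
  [ 0.7250   0.2300   0.3900]
  [ 0.1125   0.8825   0.3725]
  [ 0.0500   0.1050   0.7400]
(I − A)⁻¹ = adj(I−A) / det(I−A) ≈
  [   1.1219     0.3559     0.6035]
  [   0.1741     1.3656     0.5764]
  [   0.0774     0.1625     1.1451]
First solve x = (I − A)⁻¹ d = adj(I−A)·d / det(I−A); in particular x_3 = (0.0500·100 + 0.1050·290 + 0.7400·200) / 0.64625 = 183.45 / 0.64625 ≈ 283.8685.
Intermediate flow from 1 to 3: z_13 = a_13 · x_3 = 0.40 × 183.45 / 0.64625 = 73.38 / 0.64625 ≈ 113.55.

z_13 = 113.55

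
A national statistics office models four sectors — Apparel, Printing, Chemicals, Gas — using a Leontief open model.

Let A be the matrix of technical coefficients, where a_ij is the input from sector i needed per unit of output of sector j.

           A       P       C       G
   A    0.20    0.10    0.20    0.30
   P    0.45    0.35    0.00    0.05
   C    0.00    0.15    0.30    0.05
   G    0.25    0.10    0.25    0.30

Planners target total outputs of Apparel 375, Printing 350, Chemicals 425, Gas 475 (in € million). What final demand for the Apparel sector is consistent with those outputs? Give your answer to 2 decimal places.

I − A =
  [   0.80    -0.10    -0.20    -0.30]
  [  -0.45     0.65     0.00    -0.05]
  [   0.00    -0.15     0.70    -0.05]
  [  -0.25    -0.10    -0.25     0.70]
d = (I − A) x:
  d_A = (+0.80)·375 + (-0.10)·350 + (-0.20)·425 + (-0.30)·475 = 37.50
  d_P = (-0.45)·375 + (+0.65)·350 + (+0.00)·425 + (-0.05)·475 = 35.00
  d_C = (+0.00)·375 + (-0.15)·350 + (+0.70)·425 + (-0.05)·475 = 221.25
  d_G = (-0.25)·375 + (-0.10)·350 + (-0.25)·425 + (+0.70)·475 = 97.50

d_A = 37.50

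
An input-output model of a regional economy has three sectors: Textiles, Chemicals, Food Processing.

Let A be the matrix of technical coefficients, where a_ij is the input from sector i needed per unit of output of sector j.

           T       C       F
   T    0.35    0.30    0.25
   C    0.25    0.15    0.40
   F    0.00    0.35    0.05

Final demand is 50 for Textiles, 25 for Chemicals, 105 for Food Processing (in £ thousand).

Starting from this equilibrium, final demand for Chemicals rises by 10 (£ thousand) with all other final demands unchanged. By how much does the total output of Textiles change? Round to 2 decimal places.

Δx_T = 10.93

I − A =
  [   0.65    -0.30    -0.25]
  [  -0.25     0.85    -0.40]
  [   0.00    -0.35     0.95]
Cofactors of I−A, C_ij = (−1)^(i+j)·(minor ij) (rows/columns in the sector order above):
  C_11 = (0.85)(0.95) − (-0.40)(-0.35) = 0.6675
  C_12 = −[(-0.25)(0.95) − (-0.40)(0.00)] = 0.2375
  C_13 = (-0.25)(-0.35) − (0.85)(0.00) = 0.0875
  C_21 = −[(-0.30)(0.95) − (-0.25)(-0.35)] = 0.3725
  C_22 = (0.65)(0.95) − (-0.25)(0.00) = 0.6175
  C_23 = −[(0.65)(-0.35) − (-0.30)(0.00)] = 0.2275
  C_31 = (-0.30)(-0.40) − (-0.25)(0.85) = 0.3325
  C_32 = −[(0.65)(-0.40) − (-0.25)(-0.25)] = 0.3225
  C_33 = (0.65)(0.85) − (-0.30)(-0.25) = 0.4775
det(I−A) = Σ_j (I−A)_1j·C_1j = (0.65)(0.6675) + (-0.30)(0.2375) + (-0.25)(0.0875) = 0.34075
adj(I−A) = Cᵀ =
  [ 0.6675   0.3725   0.3325]
  [ 0.2375   0.6175   0.3225]
  [ 0.0875   0.2275   0.4775]
(I − A)⁻¹ = adj(I−A) / det(I−A) ≈
  [   1.9589     1.0932     0.9758]
  [   0.6970     1.8122     0.9464]
  [   0.2568     0.6676     1.4013]
Δx = (I − A)⁻¹ Δd with Δd having +10 in the Chemicals component and 0 elsewhere.
So Δx_T = L_TC · (+10), where L_TC = adj(I−A)_TC / det(I−A) = 0.3725 / 0.34075.
Δx_T = 0.3725 × (+10) / 0.34075 = 3.725 / 0.34075 ≈ 10.93.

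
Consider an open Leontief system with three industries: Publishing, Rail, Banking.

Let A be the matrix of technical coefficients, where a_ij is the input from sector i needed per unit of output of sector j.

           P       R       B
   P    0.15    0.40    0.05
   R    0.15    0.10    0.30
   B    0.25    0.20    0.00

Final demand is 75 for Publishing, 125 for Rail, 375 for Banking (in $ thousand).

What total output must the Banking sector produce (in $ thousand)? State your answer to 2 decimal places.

I − A =
  [   0.85    -0.40    -0.05]
  [  -0.15     0.90    -0.30]
  [  -0.25    -0.20     1.00]
Cofactors of I−A, C_ij = (−1)^(i+j)·(minor ij) (rows/columns in the sector order above):
  C_11 = (0.90)(1.00) − (-0.30)(-0.20) = 0.8400
  C_12 = −[(-0.15)(1.00) − (-0.30)(-0.25)] = 0.2250
  C_13 = (-0.15)(-0.20) − (0.90)(-0.25) = 0.2550
  C_21 = −[(-0.40)(1.00) − (-0.05)(-0.20)] = 0.4100
  C_22 = (0.85)(1.00) − (-0.05)(-0.25) = 0.8375
  C_23 = −[(0.85)(-0.20) − (-0.40)(-0.25)] = 0.2700
  C_31 = (-0.40)(-0.30) − (-0.05)(0.90) = 0.1650
  C_32 = −[(0.85)(-0.30) − (-0.05)(-0.15)] = 0.2625
  C_33 = (0.85)(0.90) − (-0.40)(-0.15) = 0.7050
det(I−A) = Σ_j (I−A)_1j·C_1j = (0.85)(0.8400) + (-0.40)(0.2250) + (-0.05)(0.2550) = 0.61125
adj(I−A) = Cᵀ =
  [ 0.8400   0.4100   0.1650]
  [ 0.2250   0.8375   0.2625]
  [ 0.2550   0.2700   0.7050]
(I − A)⁻¹ = adj(I−A) / det(I−A) ≈
  [   1.3742     0.6708     0.2699]
  [   0.3681     1.3701     0.4294]
  [   0.4172     0.4417     1.1534]
x = (I − A)⁻¹ d = adj(I−A)·d / det(I−A), with det(I−A) = 0.61125:
  x_P = (0.8400·75 + 0.4100·125 + 0.1650·375) / 0.61125 = 176.125 / 0.61125 ≈ 288.14
  x_R = (0.2250·75 + 0.8375·125 + 0.2625·375) / 0.61125 = 220.00 / 0.61125 ≈ 359.92
  x_B = (0.2550·75 + 0.2700·125 + 0.7050·375) / 0.61125 = 317.25 / 0.61125 ≈ 519.02

x_B = 519.02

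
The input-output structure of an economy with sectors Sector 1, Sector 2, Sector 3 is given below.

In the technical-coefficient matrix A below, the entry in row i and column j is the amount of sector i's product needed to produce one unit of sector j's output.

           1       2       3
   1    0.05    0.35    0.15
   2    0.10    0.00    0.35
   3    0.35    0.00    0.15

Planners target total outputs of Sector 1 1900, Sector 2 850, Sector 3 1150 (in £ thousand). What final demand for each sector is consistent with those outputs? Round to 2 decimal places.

d_1 = 1335.00, d_2 = 257.50, d_3 = 312.50

I − A =
  [   0.95    -0.35    -0.15]
  [  -0.10     1.00    -0.35]
  [  -0.35     0.00     0.85]
d = (I − A) x:
  d_1 = (+0.95)·1900 + (-0.35)·850 + (-0.15)·1150 = 1335.00
  d_2 = (-0.10)·1900 + (+1.00)·850 + (-0.35)·1150 = 257.50
  d_3 = (-0.35)·1900 + (+0.00)·850 + (+0.85)·1150 = 312.50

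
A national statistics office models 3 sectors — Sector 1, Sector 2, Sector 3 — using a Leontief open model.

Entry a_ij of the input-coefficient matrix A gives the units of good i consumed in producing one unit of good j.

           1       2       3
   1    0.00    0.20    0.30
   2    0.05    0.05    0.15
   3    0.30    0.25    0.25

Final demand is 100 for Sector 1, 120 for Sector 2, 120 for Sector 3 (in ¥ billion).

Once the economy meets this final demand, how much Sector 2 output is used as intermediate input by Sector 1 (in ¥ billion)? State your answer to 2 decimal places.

z_21 = 11.62

I − A =
  [   1.00    -0.20    -0.30]
  [  -0.05     0.95    -0.15]
  [  -0.30    -0.25     0.75]
Cofactors of I−A, C_ij = (−1)^(i+j)·(minor ij) (rows/columns in the sector order above):
  C_11 = (0.95)(0.75) − (-0.15)(-0.25) = 0.6750
  C_12 = −[(-0.05)(0.75) − (-0.15)(-0.30)] = 0.0825
  C_13 = (-0.05)(-0.25) − (0.95)(-0.30) = 0.2975
  C_21 = −[(-0.20)(0.75) − (-0.30)(-0.25)] = 0.2250
  C_22 = (1.00)(0.75) − (-0.30)(-0.30) = 0.6600
  C_23 = −[(1.00)(-0.25) − (-0.20)(-0.30)] = 0.3100
  C_31 = (-0.20)(-0.15) − (-0.30)(0.95) = 0.3150
  C_32 = −[(1.00)(-0.15) − (-0.30)(-0.05)] = 0.1650
  C_33 = (1.00)(0.95) − (-0.20)(-0.05) = 0.9400
det(I−A) = Σ_j (I−A)_1j·C_1j = (1.00)(0.6750) + (-0.20)(0.0825) + (-0.30)(0.2975) = 0.56925
adj(I−A) = Cᵀ =
  [ 0.6750   0.2250   0.3150]
  [ 0.0825   0.6600   0.1650]
  [ 0.2975   0.3100   0.9400]
(I − A)⁻¹ = adj(I−A) / det(I−A) ≈
  [   1.1858     0.3953     0.5534]
  [   0.1449     1.1594     0.2899]
  [   0.5226     0.5446     1.6513]
First solve x = (I − A)⁻¹ d = adj(I−A)·d / det(I−A); in particular x_1 = (0.6750·100 + 0.2250·120 + 0.3150·120) / 0.56925 = 132.30 / 0.56925 ≈ 232.4111.
Intermediate flow from 2 to 1: z_21 = a_21 · x_1 = 0.05 × 132.30 / 0.56925 = 6.615 / 0.56925 ≈ 11.62.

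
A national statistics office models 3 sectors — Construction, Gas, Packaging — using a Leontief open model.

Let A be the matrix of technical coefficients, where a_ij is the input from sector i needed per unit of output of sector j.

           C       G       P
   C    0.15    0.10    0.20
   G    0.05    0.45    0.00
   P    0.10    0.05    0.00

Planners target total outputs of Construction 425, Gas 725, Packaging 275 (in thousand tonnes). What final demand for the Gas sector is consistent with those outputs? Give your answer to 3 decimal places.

I − A =
  [   0.85    -0.10    -0.20]
  [  -0.05     0.55     0.00]
  [  -0.10    -0.05     1.00]
d = (I − A) x:
  d_C = (+0.85)·425 + (-0.10)·725 + (-0.20)·275 = 233.750
  d_G = (-0.05)·425 + (+0.55)·725 + (+0.00)·275 = 377.500
  d_P = (-0.10)·425 + (-0.05)·725 + (+1.00)·275 = 196.250

d_G = 377.500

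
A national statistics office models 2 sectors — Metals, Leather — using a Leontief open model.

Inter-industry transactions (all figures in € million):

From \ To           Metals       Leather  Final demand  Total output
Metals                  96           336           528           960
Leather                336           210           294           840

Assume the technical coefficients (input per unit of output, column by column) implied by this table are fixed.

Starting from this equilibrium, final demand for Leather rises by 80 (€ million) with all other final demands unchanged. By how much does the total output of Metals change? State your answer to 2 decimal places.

Technical coefficients a_ij = z_ij / X_j:
  a_MM = 96/960 = 0.10, a_LM = 336/960 = 0.35
  a_ML = 336/840 = 0.40, a_LL = 210/840 = 0.25
I − A =
  [   0.90    -0.40]
  [  -0.35     0.75]
det(I−A) = (0.90)(0.75) − (-0.40)(-0.35) = 0.5350
adj(I−A) = [[0.75, 0.40], [0.35, 0.90]]
(I − A)⁻¹ = adj(I−A) / det(I−A) ≈
  [   1.4019     0.7477]
  [   0.6542     1.6822]
Δx = (I − A)⁻¹ Δd with Δd having +80 in the Leather component and 0 elsewhere.
So Δx_M = L_ML · (+80), where L_ML = adj(I−A)_ML / det(I−A) = 0.40 / 0.5350.
Δx_M = 0.40 × (+80) / 0.5350 = 32.00 / 0.5350 ≈ 59.81.

Δx_M = 59.81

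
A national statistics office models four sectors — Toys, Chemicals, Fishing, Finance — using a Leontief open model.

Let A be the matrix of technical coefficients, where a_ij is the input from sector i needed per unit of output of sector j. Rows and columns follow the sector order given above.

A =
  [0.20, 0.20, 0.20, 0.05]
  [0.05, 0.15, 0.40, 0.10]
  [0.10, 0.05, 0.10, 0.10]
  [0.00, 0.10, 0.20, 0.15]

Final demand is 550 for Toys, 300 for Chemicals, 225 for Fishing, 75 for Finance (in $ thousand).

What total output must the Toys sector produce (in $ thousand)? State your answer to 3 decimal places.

x_1 = 969.476

I − A =
  [   0.80    -0.20    -0.20    -0.05]
  [  -0.05     0.85    -0.40    -0.10]
  [  -0.10    -0.05     0.90    -0.10]
  [   0.00    -0.10    -0.20     0.85]
Compute the cofactors C_ij = (−1)^(i+j)·(3×3 minor ij) of I−A; the adjugate is their transpose:
adj(I−A) = Cᵀ =
  [ 0.602250   0.164500   0.225000   0.081250]
  [ 0.073250   0.578000   0.297000   0.107250]
  [ 0.073875   0.059500   0.561250   0.077375]
  [ 0.026000   0.082000   0.167000   0.561500]
det(I−A) = Σ_j (I−A)_1j·C_1j = (0.80)(0.602250) + (-0.20)(0.073250) + (-0.20)(0.073875) + (-0.05)(0.026000) = 0.451075
(I − A)⁻¹ = adj(I−A) / det(I−A) ≈
  [   1.3351     0.3647     0.4988     0.1801]
  [   0.1624     1.2814     0.6584     0.2378]
  [   0.1638     0.1319     1.2442     0.1715]
  [   0.0576     0.1818     0.3702     1.2448]
x = (I − A)⁻¹ d = adj(I−A)·d / det(I−A), with det(I−A) = 0.451075:
  x_1 = (0.602250·550 + 0.164500·300 + 0.225000·225 + 0.081250·75) / 0.451075 = 437.30625 / 0.451075 ≈ 969.476
  x_2 = (0.073250·550 + 0.578000·300 + 0.297000·225 + 0.107250·75) / 0.451075 = 288.55625 / 0.451075 ≈ 639.708
  x_3 = (0.073875·550 + 0.059500·300 + 0.561250·225 + 0.077375·75) / 0.451075 = 190.565625 / 0.451075 ≈ 422.470
  x_4 = (0.026000·550 + 0.082000·300 + 0.167000·225 + 0.561500·75) / 0.451075 = 118.5875 / 0.451075 ≈ 262.900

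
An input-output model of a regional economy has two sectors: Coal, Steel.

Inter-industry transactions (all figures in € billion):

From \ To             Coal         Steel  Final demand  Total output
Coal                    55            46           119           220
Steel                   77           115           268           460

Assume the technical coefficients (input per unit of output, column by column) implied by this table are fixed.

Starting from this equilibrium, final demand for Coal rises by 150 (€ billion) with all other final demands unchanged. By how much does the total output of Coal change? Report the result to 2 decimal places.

Technical coefficients a_ij = z_ij / X_j:
  a_CC = 55/220 = 0.25, a_SC = 77/220 = 0.35
  a_CS = 46/460 = 0.10, a_SS = 115/460 = 0.25
I − A =
  [   0.75    -0.10]
  [  -0.35     0.75]
det(I−A) = (0.75)(0.75) − (-0.10)(-0.35) = 0.5275
adj(I−A) = [[0.75, 0.10], [0.35, 0.75]]
(I − A)⁻¹ = adj(I−A) / det(I−A) ≈
  [   1.4218     0.1896]
  [   0.6635     1.4218]
Δx = (I − A)⁻¹ Δd with Δd having +150 in the Coal component and 0 elsewhere.
So Δx_C = L_CC · (+150), where L_CC = adj(I−A)_CC / det(I−A) = 0.75 / 0.5275.
Δx_C = 0.75 × (+150) / 0.5275 = 112.50 / 0.5275 ≈ 213.27.

Δx_C = 213.27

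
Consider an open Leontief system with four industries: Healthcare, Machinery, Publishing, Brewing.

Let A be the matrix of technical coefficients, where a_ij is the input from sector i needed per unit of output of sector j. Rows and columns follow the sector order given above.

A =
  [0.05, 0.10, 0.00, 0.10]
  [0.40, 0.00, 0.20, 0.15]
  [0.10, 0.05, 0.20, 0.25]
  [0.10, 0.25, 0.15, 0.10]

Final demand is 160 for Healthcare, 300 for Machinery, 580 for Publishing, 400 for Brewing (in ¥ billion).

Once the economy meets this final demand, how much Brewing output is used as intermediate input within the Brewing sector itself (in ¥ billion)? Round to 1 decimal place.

I − A =
  [   0.95    -0.10     0.00    -0.10]
  [  -0.40     1.00    -0.20    -0.15]
  [  -0.10    -0.05     0.80    -0.25]
  [  -0.10    -0.25    -0.15     0.90]
Compute the cofactors C_ij = (−1)^(i+j)·(3×3 minor ij) of I−A; the adjugate is their transpose:
adj(I−A) = Cᵀ =
  [ 0.629875   0.089000   0.040250   0.096000]
  [ 0.310250   0.638875   0.196375   0.195500]
  [ 0.155000   0.115625   0.761875   0.248125]
  [ 0.182000   0.206625   0.186000   0.716500]
det(I−A) = Σ_j (I−A)_1j·C_1j = (0.95)(0.629875) + (-0.10)(0.310250) + (0.00)(0.155000) + (-0.10)(0.182000) = 0.54915625
(I − A)⁻¹ = adj(I−A) / det(I−A) ≈
  [   1.1470     0.1621     0.0733     0.1748]
  [   0.5650     1.1634     0.3576     0.3560]
  [   0.2823     0.2106     1.3874     0.4518]
  [   0.3314     0.3763     0.3387     1.3047]
First solve x = (I − A)⁻¹ d = adj(I−A)·d / det(I−A); in particular x_4 = (0.182000·160 + 0.206625·300 + 0.186000·580 + 0.716500·400) / 0.54915625 = 485.5875 / 0.54915625 ≈ 884.243.
Intermediate flow from 4 to 4: z_44 = a_44 · x_4 = 0.10 × 485.5875 / 0.54915625 = 48.55875 / 0.54915625 ≈ 88.4.

z_44 = 88.4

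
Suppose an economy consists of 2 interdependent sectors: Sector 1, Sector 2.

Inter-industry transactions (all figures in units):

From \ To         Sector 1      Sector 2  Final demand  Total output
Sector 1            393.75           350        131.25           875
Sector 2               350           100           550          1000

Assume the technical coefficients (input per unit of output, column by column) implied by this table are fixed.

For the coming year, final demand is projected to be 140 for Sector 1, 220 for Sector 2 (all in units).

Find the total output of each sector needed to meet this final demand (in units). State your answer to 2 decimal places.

Technical coefficients a_ij = z_ij / X_j:
  a_11 = 393.75/875 = 0.45, a_21 = 350/875 = 0.40
  a_12 = 350/1000 = 0.35, a_22 = 100/1000 = 0.10
I − A =
  [   0.55    -0.35]
  [  -0.40     0.90]
det(I−A) = (0.55)(0.90) − (-0.35)(-0.40) = 0.3550
adj(I−A) = [[0.90, 0.35], [0.40, 0.55]]
(I − A)⁻¹ = adj(I−A) / det(I−A) ≈
  [   2.5352     0.9859]
  [   1.1268     1.5493]
x = (I − A)⁻¹ d = adj(I−A)·d / det(I−A), with det(I−A) = 0.3550:
  x_1 = (0.90·140 + 0.35·220) / 0.3550 = 203.00 / 0.3550 ≈ 571.83
  x_2 = (0.40·140 + 0.55·220) / 0.3550 = 177.00 / 0.3550 ≈ 498.59

x_1 = 571.83, x_2 = 498.59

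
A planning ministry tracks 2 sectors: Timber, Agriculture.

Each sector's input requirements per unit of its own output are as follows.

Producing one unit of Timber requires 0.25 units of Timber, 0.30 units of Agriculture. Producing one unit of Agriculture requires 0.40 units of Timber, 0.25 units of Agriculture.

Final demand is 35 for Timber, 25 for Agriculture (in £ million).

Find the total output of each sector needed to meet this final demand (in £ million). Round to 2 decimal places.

I − A =
  [   0.75    -0.40]
  [  -0.30     0.75]
det(I−A) = (0.75)(0.75) − (-0.40)(-0.30) = 0.4425
adj(I−A) = [[0.75, 0.40], [0.30, 0.75]]
(I − A)⁻¹ = adj(I−A) / det(I−A) ≈
  [   1.6949     0.9040]
  [   0.6780     1.6949]
x = (I − A)⁻¹ d = adj(I−A)·d / det(I−A), with det(I−A) = 0.4425:
  x_1 = (0.75·35 + 0.40·25) / 0.4425 = 36.25 / 0.4425 ≈ 81.92
  x_2 = (0.30·35 + 0.75·25) / 0.4425 = 29.25 / 0.4425 ≈ 66.10

x_1 = 81.92, x_2 = 66.10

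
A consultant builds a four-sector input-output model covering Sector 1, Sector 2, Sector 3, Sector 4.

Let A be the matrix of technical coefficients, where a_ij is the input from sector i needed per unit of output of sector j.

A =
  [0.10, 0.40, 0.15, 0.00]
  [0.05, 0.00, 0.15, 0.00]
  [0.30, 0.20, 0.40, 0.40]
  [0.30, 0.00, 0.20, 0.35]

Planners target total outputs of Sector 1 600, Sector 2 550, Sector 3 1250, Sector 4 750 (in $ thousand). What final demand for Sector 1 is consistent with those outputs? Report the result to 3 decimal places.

d_1 = 132.500

I − A =
  [   0.90    -0.40    -0.15     0.00]
  [  -0.05     1.00    -0.15     0.00]
  [  -0.30    -0.20     0.60    -0.40]
  [  -0.30     0.00    -0.20     0.65]
d = (I − A) x:
  d_1 = (+0.90)·600 + (-0.40)·550 + (-0.15)·1250 + (+0.00)·750 = 132.500
  d_2 = (-0.05)·600 + (+1.00)·550 + (-0.15)·1250 + (+0.00)·750 = 332.500
  d_3 = (-0.30)·600 + (-0.20)·550 + (+0.60)·1250 + (-0.40)·750 = 160.000
  d_4 = (-0.30)·600 + (+0.00)·550 + (-0.20)·1250 + (+0.65)·750 = 57.500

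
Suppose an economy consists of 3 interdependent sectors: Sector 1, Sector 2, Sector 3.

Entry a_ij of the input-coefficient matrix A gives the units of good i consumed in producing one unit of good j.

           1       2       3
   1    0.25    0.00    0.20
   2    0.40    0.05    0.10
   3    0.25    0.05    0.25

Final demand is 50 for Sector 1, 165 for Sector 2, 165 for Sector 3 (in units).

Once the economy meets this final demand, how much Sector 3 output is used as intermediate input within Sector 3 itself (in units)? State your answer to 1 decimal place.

z_33 = 71.3

I − A =
  [   0.75     0.00    -0.20]
  [  -0.40     0.95    -0.10]
  [  -0.25    -0.05     0.75]
Cofactors of I−A, C_ij = (−1)^(i+j)·(minor ij) (rows/columns in the sector order above):
  C_11 = (0.95)(0.75) − (-0.10)(-0.05) = 0.7075
  C_12 = −[(-0.40)(0.75) − (-0.10)(-0.25)] = 0.3250
  C_13 = (-0.40)(-0.05) − (0.95)(-0.25) = 0.2575
  C_21 = −[(0.00)(0.75) − (-0.20)(-0.05)] = 0.0100
  C_22 = (0.75)(0.75) − (-0.20)(-0.25) = 0.5125
  C_23 = −[(0.75)(-0.05) − (0.00)(-0.25)] = 0.0375
  C_31 = (0.00)(-0.10) − (-0.20)(0.95) = 0.1900
  C_32 = −[(0.75)(-0.10) − (-0.20)(-0.40)] = 0.1550
  C_33 = (0.75)(0.95) − (0.00)(-0.40) = 0.7125
det(I−A) = Σ_j (I−A)_1j·C_1j = (0.75)(0.7075) + (0.00)(0.3250) + (-0.20)(0.2575) = 0.479125
adj(I−A) = Cᵀ =
  [ 0.7075   0.0100   0.1900]
  [ 0.3250   0.5125   0.1550]
  [ 0.2575   0.0375   0.7125]
(I − A)⁻¹ = adj(I−A) / det(I−A) ≈
  [   1.4767     0.0209     0.3966]
  [   0.6783     1.0697     0.3235]
  [   0.5374     0.0783     1.4871]
First solve x = (I − A)⁻¹ d = adj(I−A)·d / det(I−A); in particular x_3 = (0.2575·50 + 0.0375·165 + 0.7125·165) / 0.479125 = 136.625 / 0.479125 ≈ 285.155.
Intermediate flow from 3 to 3: z_33 = a_33 · x_3 = 0.25 × 136.625 / 0.479125 = 34.15625 / 0.479125 ≈ 71.3.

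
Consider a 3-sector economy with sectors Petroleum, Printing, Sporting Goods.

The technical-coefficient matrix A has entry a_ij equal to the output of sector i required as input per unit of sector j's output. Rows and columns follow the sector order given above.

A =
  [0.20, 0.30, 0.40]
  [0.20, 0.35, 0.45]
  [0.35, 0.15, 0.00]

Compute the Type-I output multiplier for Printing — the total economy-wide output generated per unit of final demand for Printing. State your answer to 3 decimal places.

I − A =
  [   0.80    -0.30    -0.40]
  [  -0.20     0.65    -0.45]
  [  -0.35    -0.15     1.00]
Cofactors of I−A, C_ij = (−1)^(i+j)·(minor ij) (rows/columns in the sector order above):
  C_11 = (0.65)(1.00) − (-0.45)(-0.15) = 0.5825
  C_12 = −[(-0.20)(1.00) − (-0.45)(-0.35)] = 0.3575
  C_13 = (-0.20)(-0.15) − (0.65)(-0.35) = 0.2575
  C_21 = −[(-0.30)(1.00) − (-0.40)(-0.15)] = 0.3600
  C_22 = (0.80)(1.00) − (-0.40)(-0.35) = 0.6600
  C_23 = −[(0.80)(-0.15) − (-0.30)(-0.35)] = 0.2250
  C_31 = (-0.30)(-0.45) − (-0.40)(0.65) = 0.3950
  C_32 = −[(0.80)(-0.45) − (-0.40)(-0.20)] = 0.4400
  C_33 = (0.80)(0.65) − (-0.30)(-0.20) = 0.4600
det(I−A) = Σ_j (I−A)_1j·C_1j = (0.80)(0.5825) + (-0.30)(0.3575) + (-0.40)(0.2575) = 0.25575
adj(I−A) = Cᵀ =
  [ 0.5825   0.3600   0.3950]
  [ 0.3575   0.6600   0.4400]
  [ 0.2575   0.2250   0.4600]
(I − A)⁻¹ = adj(I−A) / det(I−A) ≈
  [   2.2776     1.4076     1.5445]
  [   1.3978     2.5806     1.7204]
  [   1.0068     0.8798     1.7986]
The output multiplier for sector j is the column-j sum of the Leontief inverse (I − A)⁻¹ = adj(I−A) / det(I−A).
Column 2 of adj(I−A): (0.3600, 0.6600, 0.2250); det(I−A) = 0.25575.
m_2 = (0.3600 + 0.6600 + 0.2250) / 0.25575 = 1.245 / 0.25575 ≈ 4.868.

m_2 = 4.868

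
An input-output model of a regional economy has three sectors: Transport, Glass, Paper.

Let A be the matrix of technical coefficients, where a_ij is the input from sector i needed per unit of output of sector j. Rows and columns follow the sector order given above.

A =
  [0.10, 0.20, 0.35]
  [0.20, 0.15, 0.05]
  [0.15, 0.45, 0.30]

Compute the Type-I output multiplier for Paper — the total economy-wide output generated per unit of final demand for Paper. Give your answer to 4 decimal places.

m_3 = 2.8013

I − A =
  [   0.90    -0.20    -0.35]
  [  -0.20     0.85    -0.05]
  [  -0.15    -0.45     0.70]
Cofactors of I−A, C_ij = (−1)^(i+j)·(minor ij) (rows/columns in the sector order above):
  C_11 = (0.85)(0.70) − (-0.05)(-0.45) = 0.5725
  C_12 = −[(-0.20)(0.70) − (-0.05)(-0.15)] = 0.1475
  C_13 = (-0.20)(-0.45) − (0.85)(-0.15) = 0.2175
  C_21 = −[(-0.20)(0.70) − (-0.35)(-0.45)] = 0.2975
  C_22 = (0.90)(0.70) − (-0.35)(-0.15) = 0.5775
  C_23 = −[(0.90)(-0.45) − (-0.20)(-0.15)] = 0.4350
  C_31 = (-0.20)(-0.05) − (-0.35)(0.85) = 0.3075
  C_32 = −[(0.90)(-0.05) − (-0.35)(-0.20)] = 0.1150
  C_33 = (0.90)(0.85) − (-0.20)(-0.20) = 0.7250
det(I−A) = Σ_j (I−A)_1j·C_1j = (0.90)(0.5725) + (-0.20)(0.1475) + (-0.35)(0.2175) = 0.409625
adj(I−A) = Cᵀ =
  [ 0.5725   0.2975   0.3075]
  [ 0.1475   0.5775   0.1150]
  [ 0.2175   0.4350   0.7250]
(I − A)⁻¹ = adj(I−A) / det(I−A) ≈
  [   1.39762     0.72627     0.75069]
  [   0.36009     1.40983     0.28074]
  [   0.53097     1.06195     1.76991]
The output multiplier for sector j is the column-j sum of the Leontief inverse (I − A)⁻¹ = adj(I−A) / det(I−A).
Column 3 of adj(I−A): (0.3075, 0.1150, 0.7250); det(I−A) = 0.409625.
m_3 = (0.3075 + 0.1150 + 0.7250) / 0.409625 = 1.1475 / 0.409625 ≈ 2.8013.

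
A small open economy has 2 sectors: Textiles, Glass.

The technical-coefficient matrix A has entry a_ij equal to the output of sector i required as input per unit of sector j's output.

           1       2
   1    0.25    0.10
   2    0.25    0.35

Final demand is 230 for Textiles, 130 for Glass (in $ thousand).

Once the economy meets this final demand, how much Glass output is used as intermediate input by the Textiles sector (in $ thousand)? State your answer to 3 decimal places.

z_21 = 87.838

I − A =
  [   0.75    -0.10]
  [  -0.25     0.65]
det(I−A) = (0.75)(0.65) − (-0.10)(-0.25) = 0.4625
adj(I−A) = [[0.65, 0.10], [0.25, 0.75]]
(I − A)⁻¹ = adj(I−A) / det(I−A) ≈
  [   1.4054     0.2162]
  [   0.5405     1.6216]
First solve x = (I − A)⁻¹ d = adj(I−A)·d / det(I−A); in particular x_1 = (0.65·230 + 0.10·130) / 0.4625 = 162.50 / 0.4625 ≈ 351.35135.
Intermediate flow from 2 to 1: z_21 = a_21 · x_1 = 0.25 × 162.50 / 0.4625 = 40.625 / 0.4625 ≈ 87.838.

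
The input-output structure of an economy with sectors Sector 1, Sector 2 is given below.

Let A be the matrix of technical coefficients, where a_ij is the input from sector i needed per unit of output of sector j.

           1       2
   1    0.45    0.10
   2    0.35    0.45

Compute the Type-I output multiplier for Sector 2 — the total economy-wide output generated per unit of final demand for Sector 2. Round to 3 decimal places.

m_2 = 2.430

I − A =
  [   0.55    -0.10]
  [  -0.35     0.55]
det(I−A) = (0.55)(0.55) − (-0.10)(-0.35) = 0.2675
adj(I−A) = [[0.55, 0.10], [0.35, 0.55]]
(I − A)⁻¹ = adj(I−A) / det(I−A) ≈
  [   2.0561     0.3738]
  [   1.3084     2.0561]
The output multiplier for sector j is the column-j sum of the Leontief inverse (I − A)⁻¹ = adj(I−A) / det(I−A).
Column 2 of adj(I−A): (0.10, 0.55); det(I−A) = 0.2675.
m_2 = (0.10 + 0.55) / 0.2675 = 0.65 / 0.2675 ≈ 2.430.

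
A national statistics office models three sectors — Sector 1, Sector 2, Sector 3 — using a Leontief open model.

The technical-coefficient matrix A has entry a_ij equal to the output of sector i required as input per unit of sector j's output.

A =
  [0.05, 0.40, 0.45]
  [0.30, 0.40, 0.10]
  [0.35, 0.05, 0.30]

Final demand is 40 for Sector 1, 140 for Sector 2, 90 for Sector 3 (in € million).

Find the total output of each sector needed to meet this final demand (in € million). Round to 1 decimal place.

x_1 = 445.4, x_2 = 520.8, x_3 = 388.5

I − A =
  [   0.95    -0.40    -0.45]
  [  -0.30     0.60    -0.10]
  [  -0.35    -0.05     0.70]
Cofactors of I−A, C_ij = (−1)^(i+j)·(minor ij) (rows/columns in the sector order above):
  C_11 = (0.60)(0.70) − (-0.10)(-0.05) = 0.4150
  C_12 = −[(-0.30)(0.70) − (-0.10)(-0.35)] = 0.2450
  C_13 = (-0.30)(-0.05) − (0.60)(-0.35) = 0.2250
  C_21 = −[(-0.40)(0.70) − (-0.45)(-0.05)] = 0.3025
  C_22 = (0.95)(0.70) − (-0.45)(-0.35) = 0.5075
  C_23 = −[(0.95)(-0.05) − (-0.40)(-0.35)] = 0.1875
  C_31 = (-0.40)(-0.10) − (-0.45)(0.60) = 0.3100
  C_32 = −[(0.95)(-0.10) − (-0.45)(-0.30)] = 0.2300
  C_33 = (0.95)(0.60) − (-0.40)(-0.30) = 0.4500
det(I−A) = Σ_j (I−A)_1j·C_1j = (0.95)(0.4150) + (-0.40)(0.2450) + (-0.45)(0.2250) = 0.1950
adj(I−A) = Cᵀ =
  [ 0.4150   0.3025   0.3100]
  [ 0.2450   0.5075   0.2300]
  [ 0.2250   0.1875   0.4500]
(I − A)⁻¹ = adj(I−A) / det(I−A) ≈
  [   2.1282     1.5513     1.5897]
  [   1.2564     2.6026     1.1795]
  [   1.1538     0.9615     2.3077]
x = (I − A)⁻¹ d = adj(I−A)·d / det(I−A), with det(I−A) = 0.1950:
  x_1 = (0.4150·40 + 0.3025·140 + 0.3100·90) / 0.1950 = 86.85 / 0.1950 ≈ 445.4
  x_2 = (0.2450·40 + 0.5075·140 + 0.2300·90) / 0.1950 = 101.55 / 0.1950 ≈ 520.8
  x_3 = (0.2250·40 + 0.1875·140 + 0.4500·90) / 0.1950 = 75.75 / 0.1950 ≈ 388.5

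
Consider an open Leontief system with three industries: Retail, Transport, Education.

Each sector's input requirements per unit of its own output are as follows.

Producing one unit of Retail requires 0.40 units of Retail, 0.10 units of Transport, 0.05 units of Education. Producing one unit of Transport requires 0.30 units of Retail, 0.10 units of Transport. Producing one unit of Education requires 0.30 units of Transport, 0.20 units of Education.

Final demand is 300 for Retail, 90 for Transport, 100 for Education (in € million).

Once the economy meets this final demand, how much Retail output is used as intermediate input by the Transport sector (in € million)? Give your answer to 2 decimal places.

z_12 = 66.69

I − A =
  [   0.60    -0.30     0.00]
  [  -0.10     0.90    -0.30]
  [  -0.05     0.00     0.80]
Cofactors of I−A, C_ij = (−1)^(i+j)·(minor ij) (rows/columns in the sector order above):
  C_11 = (0.90)(0.80) − (-0.30)(0.00) = 0.7200
  C_12 = −[(-0.10)(0.80) − (-0.30)(-0.05)] = 0.0950
  C_13 = (-0.10)(0.00) − (0.90)(-0.05) = 0.0450
  C_21 = −[(-0.30)(0.80) − (0.00)(0.00)] = 0.2400
  C_22 = (0.60)(0.80) − (0.00)(-0.05) = 0.4800
  C_23 = −[(0.60)(0.00) − (-0.30)(-0.05)] = 0.0150
  C_31 = (-0.30)(-0.30) − (0.00)(0.90) = 0.0900
  C_32 = −[(0.60)(-0.30) − (0.00)(-0.10)] = 0.1800
  C_33 = (0.60)(0.90) − (-0.30)(-0.10) = 0.5100
det(I−A) = Σ_j (I−A)_1j·C_1j = (0.60)(0.7200) + (-0.30)(0.0950) + (0.00)(0.0450) = 0.4035
adj(I−A) = Cᵀ =
  [ 0.7200   0.2400   0.0900]
  [ 0.0950   0.4800   0.1800]
  [ 0.0450   0.0150   0.5100]
(I − A)⁻¹ = adj(I−A) / det(I−A) ≈
  [   1.7844     0.5948     0.2230]
  [   0.2354     1.1896     0.4461]
  [   0.1115     0.0372     1.2639]
First solve x = (I − A)⁻¹ d = adj(I−A)·d / det(I−A); in particular x_2 = (0.0950·300 + 0.4800·90 + 0.1800·100) / 0.4035 = 89.70 / 0.4035 ≈ 222.3048.
Intermediate flow from 1 to 2: z_12 = a_12 · x_2 = 0.30 × 89.70 / 0.4035 = 26.91 / 0.4035 ≈ 66.69.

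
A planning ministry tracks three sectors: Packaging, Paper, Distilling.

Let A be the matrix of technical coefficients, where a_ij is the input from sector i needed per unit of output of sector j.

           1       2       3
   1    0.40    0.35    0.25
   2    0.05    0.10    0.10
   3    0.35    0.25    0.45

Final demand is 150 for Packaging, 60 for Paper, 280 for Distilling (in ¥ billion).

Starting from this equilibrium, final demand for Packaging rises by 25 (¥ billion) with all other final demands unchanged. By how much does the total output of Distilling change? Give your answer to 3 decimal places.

I − A =
  [   0.60    -0.35    -0.25]
  [  -0.05     0.90    -0.10]
  [  -0.35    -0.25     0.55]
Cofactors of I−A, C_ij = (−1)^(i+j)·(minor ij) (rows/columns in the sector order above):
  C_11 = (0.90)(0.55) − (-0.10)(-0.25) = 0.4700
  C_12 = −[(-0.05)(0.55) − (-0.10)(-0.35)] = 0.0625
  C_13 = (-0.05)(-0.25) − (0.90)(-0.35) = 0.3275
  C_21 = −[(-0.35)(0.55) − (-0.25)(-0.25)] = 0.2550
  C_22 = (0.60)(0.55) − (-0.25)(-0.35) = 0.2425
  C_23 = −[(0.60)(-0.25) − (-0.35)(-0.35)] = 0.2725
  C_31 = (-0.35)(-0.10) − (-0.25)(0.90) = 0.2600
  C_32 = −[(0.60)(-0.10) − (-0.25)(-0.05)] = 0.0725
  C_33 = (0.60)(0.90) − (-0.35)(-0.05) = 0.5225
det(I−A) = Σ_j (I−A)_1j·C_1j = (0.60)(0.4700) + (-0.35)(0.0625) + (-0.25)(0.3275) = 0.17825
adj(I−A) = Cᵀ =
  [ 0.4700   0.2550   0.2600]
  [ 0.0625   0.2425   0.0725]
  [ 0.3275   0.2725   0.5225]
(I − A)⁻¹ = adj(I−A) / det(I−A) ≈
  [   2.6367     1.4306     1.4586]
  [   0.3506     1.3604     0.4067]
  [   1.8373     1.5288     2.9313]
Δx = (I − A)⁻¹ Δd with Δd having +25 in the Packaging component and 0 elsewhere.
So Δx_3 = L_31 · (+25), where L_31 = adj(I−A)_31 / det(I−A) = 0.3275 / 0.17825.
Δx_3 = 0.3275 × (+25) / 0.17825 = 8.1875 / 0.17825 ≈ 45.933.

Δx_3 = 45.933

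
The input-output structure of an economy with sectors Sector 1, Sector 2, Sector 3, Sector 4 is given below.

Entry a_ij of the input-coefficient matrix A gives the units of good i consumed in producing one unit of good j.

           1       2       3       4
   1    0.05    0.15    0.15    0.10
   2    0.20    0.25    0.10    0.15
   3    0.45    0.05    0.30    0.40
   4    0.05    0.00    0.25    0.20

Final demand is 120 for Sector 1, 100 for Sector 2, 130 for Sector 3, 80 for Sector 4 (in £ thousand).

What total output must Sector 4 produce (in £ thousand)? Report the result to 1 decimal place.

I − A =
  [   0.95    -0.15    -0.15    -0.10]
  [  -0.20     0.75    -0.10    -0.15]
  [  -0.45    -0.05     0.70    -0.40]
  [  -0.05     0.00    -0.25     0.80]
Compute the cofactors C_ij = (−1)^(i+j)·(3×3 minor ij) of I−A; the adjugate is their transpose:
adj(I−A) = Cᵀ =
  [ 0.339125   0.076250   0.126375   0.119875]
  [ 0.152125   0.365250   0.141250   0.158125]
  [ 0.293375   0.094750   0.541125   0.325000]
  [ 0.112875   0.034375   0.177000   0.414125]
det(I−A) = Σ_j (I−A)_1j·C_1j = (0.95)(0.339125) + (-0.15)(0.152125) + (-0.15)(0.293375) + (-0.10)(0.112875) = 0.24405625
(I − A)⁻¹ = adj(I−A) / det(I−A) ≈
  [   1.3895     0.3124     0.5178     0.4912]
  [   0.6233     1.4966     0.5788     0.6479]
  [   1.2021     0.3882     2.2172     1.3317]
  [   0.4625     0.1408     0.7252     1.6968]
x = (I − A)⁻¹ d = adj(I−A)·d / det(I−A), with det(I−A) = 0.24405625:
  x_1 = (0.339125·120 + 0.076250·100 + 0.126375·130 + 0.119875·80) / 0.24405625 = 74.33875 / 0.24405625 ≈ 304.6
  x_2 = (0.152125·120 + 0.365250·100 + 0.141250·130 + 0.158125·80) / 0.24405625 = 85.7925 / 0.24405625 ≈ 351.5
  x_3 = (0.293375·120 + 0.094750·100 + 0.541125·130 + 0.325000·80) / 0.24405625 = 141.02625 / 0.24405625 ≈ 577.8
  x_4 = (0.112875·120 + 0.034375·100 + 0.177000·130 + 0.414125·80) / 0.24405625 = 73.1225 / 0.24405625 ≈ 299.6

x_4 = 299.6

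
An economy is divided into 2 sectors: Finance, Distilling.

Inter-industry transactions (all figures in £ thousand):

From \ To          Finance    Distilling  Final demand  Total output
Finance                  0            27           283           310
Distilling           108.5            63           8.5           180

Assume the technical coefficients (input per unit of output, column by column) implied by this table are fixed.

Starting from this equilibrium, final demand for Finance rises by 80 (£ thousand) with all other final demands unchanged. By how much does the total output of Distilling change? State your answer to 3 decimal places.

Technical coefficients a_ij = z_ij / X_j:
  a_FF = 0/310 = 0.00, a_DF = 108.5/310 = 0.35
  a_FD = 27/180 = 0.15, a_DD = 63/180 = 0.35
I − A =
  [   1.00    -0.15]
  [  -0.35     0.65]
det(I−A) = (1.00)(0.65) − (-0.15)(-0.35) = 0.5975
adj(I−A) = [[0.65, 0.15], [0.35, 1.00]]
(I − A)⁻¹ = adj(I−A) / det(I−A) ≈
  [   1.0879     0.2510]
  [   0.5858     1.6736]
Δx = (I − A)⁻¹ Δd with Δd having +80 in the Finance component and 0 elsewhere.
So Δx_D = L_DF · (+80), where L_DF = adj(I−A)_DF / det(I−A) = 0.35 / 0.5975.
Δx_D = 0.35 × (+80) / 0.5975 = 28.00 / 0.5975 ≈ 46.862.

Δx_D = 46.862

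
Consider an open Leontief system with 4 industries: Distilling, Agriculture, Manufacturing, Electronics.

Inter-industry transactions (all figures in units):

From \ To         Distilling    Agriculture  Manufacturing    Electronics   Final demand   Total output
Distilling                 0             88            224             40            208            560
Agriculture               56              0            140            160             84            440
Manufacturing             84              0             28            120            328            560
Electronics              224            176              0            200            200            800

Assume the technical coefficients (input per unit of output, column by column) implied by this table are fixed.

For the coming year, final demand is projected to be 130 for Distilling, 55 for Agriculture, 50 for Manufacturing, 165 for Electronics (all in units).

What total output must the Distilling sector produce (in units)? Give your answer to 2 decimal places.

x_1 = 266.10

Technical coefficients a_ij = z_ij / X_j:
  a_11 = 0/560 = 0.00, a_21 = 56/560 = 0.10, a_31 = 84/560 = 0.15, a_41 = 224/560 = 0.40
  a_12 = 88/440 = 0.20, a_22 = 0/440 = 0.00, a_32 = 0/440 = 0.00, a_42 = 176/440 = 0.40
  a_13 = 224/560 = 0.40, a_23 = 140/560 = 0.25, a_33 = 28/560 = 0.05, a_43 = 0/560 = 0.00
  a_14 = 40/800 = 0.05, a_24 = 160/800 = 0.20, a_34 = 120/800 = 0.15, a_44 = 200/800 = 0.25
I − A =
  [   1.00    -0.20    -0.40    -0.05]
  [  -0.10     1.00    -0.25    -0.20]
  [  -0.15     0.00     0.95    -0.15]
  [  -0.40    -0.40     0.00     0.75]
Compute the cofactors C_ij = (−1)^(i+j)·(3×3 minor ij) of I−A; the adjugate is their transpose:
adj(I−A) = Cᵀ =
  [ 0.621500   0.185500   0.310500   0.153000]
  [ 0.190375   0.624500   0.244500   0.228125]
  [ 0.166500   0.097500   0.617000   0.160500]
  [ 0.433000   0.432000   0.296000   0.863500]
det(I−A) = Σ_j (I−A)_1j·C_1j = (1.00)(0.621500) + (-0.20)(0.190375) + (-0.40)(0.166500) + (-0.05)(0.433000) = 0.495175
(I − A)⁻¹ = adj(I−A) / det(I−A) ≈
  [   1.2551     0.3746     0.6271     0.3090]
  [   0.3845     1.2612     0.4938     0.4607]
  [   0.3362     0.1969     1.2460     0.3241]
  [   0.8744     0.8724     0.5978     1.7438]
x = (I − A)⁻¹ d = adj(I−A)·d / det(I−A), with det(I−A) = 0.495175:
  x_1 = (0.621500·130 + 0.185500·55 + 0.310500·50 + 0.153000·165) / 0.495175 = 131.7675 / 0.495175 ≈ 266.10
  x_2 = (0.190375·130 + 0.624500·55 + 0.244500·50 + 0.228125·165) / 0.495175 = 108.961875 / 0.495175 ≈ 220.05
  x_3 = (0.166500·130 + 0.097500·55 + 0.617000·50 + 0.160500·165) / 0.495175 = 84.34 / 0.495175 ≈ 170.32
  x_4 = (0.433000·130 + 0.432000·55 + 0.296000·50 + 0.863500·165) / 0.495175 = 237.3275 / 0.495175 ≈ 479.28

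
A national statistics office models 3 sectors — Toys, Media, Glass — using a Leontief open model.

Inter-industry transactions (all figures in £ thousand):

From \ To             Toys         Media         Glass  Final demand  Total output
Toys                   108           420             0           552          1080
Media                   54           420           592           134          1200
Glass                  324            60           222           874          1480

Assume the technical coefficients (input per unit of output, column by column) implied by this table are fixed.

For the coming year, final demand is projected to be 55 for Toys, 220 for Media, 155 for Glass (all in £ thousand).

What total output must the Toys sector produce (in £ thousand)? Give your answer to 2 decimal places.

x_T = 275.67

Technical coefficients a_ij = z_ij / X_j:
  a_TT = 108/1080 = 0.10, a_MT = 54/1080 = 0.05, a_GT = 324/1080 = 0.30
  a_TM = 420/1200 = 0.35, a_MM = 420/1200 = 0.35, a_GM = 60/1200 = 0.05
  a_TG = 0/1480 = 0.00, a_MG = 592/1480 = 0.40, a_GG = 222/1480 = 0.15
I − A =
  [   0.90    -0.35     0.00]
  [  -0.05     0.65    -0.40]
  [  -0.30    -0.05     0.85]
Cofactors of I−A, C_ij = (−1)^(i+j)·(minor ij) (rows/columns in the sector order above):
  C_11 = (0.65)(0.85) − (-0.40)(-0.05) = 0.5325
  C_12 = −[(-0.05)(0.85) − (-0.40)(-0.30)] = 0.1625
  C_13 = (-0.05)(-0.05) − (0.65)(-0.30) = 0.1975
  C_21 = −[(-0.35)(0.85) − (0.00)(-0.05)] = 0.2975
  C_22 = (0.90)(0.85) − (0.00)(-0.30) = 0.7650
  C_23 = −[(0.90)(-0.05) − (-0.35)(-0.30)] = 0.1500
  C_31 = (-0.35)(-0.40) − (0.00)(0.65) = 0.1400
  C_32 = −[(0.90)(-0.40) − (0.00)(-0.05)] = 0.3600
  C_33 = (0.90)(0.65) − (-0.35)(-0.05) = 0.5675
det(I−A) = Σ_j (I−A)_1j·C_1j = (0.90)(0.5325) + (-0.35)(0.1625) + (0.00)(0.1975) = 0.422375
adj(I−A) = Cᵀ =
  [ 0.5325   0.2975   0.1400]
  [ 0.1625   0.7650   0.3600]
  [ 0.1975   0.1500   0.5675]
(I − A)⁻¹ = adj(I−A) / det(I−A) ≈
  [   1.2607     0.7044     0.3315]
  [   0.3847     1.8112     0.8523]
  [   0.4676     0.3551     1.3436]
x = (I − A)⁻¹ d = adj(I−A)·d / det(I−A), with det(I−A) = 0.422375:
  x_T = (0.5325·55 + 0.2975·220 + 0.1400·155) / 0.422375 = 116.4375 / 0.422375 ≈ 275.67
  x_M = (0.1625·55 + 0.7650·220 + 0.3600·155) / 0.422375 = 233.0375 / 0.422375 ≈ 551.73
  x_G = (0.1975·55 + 0.1500·220 + 0.5675·155) / 0.422375 = 131.825 / 0.422375 ≈ 312.10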